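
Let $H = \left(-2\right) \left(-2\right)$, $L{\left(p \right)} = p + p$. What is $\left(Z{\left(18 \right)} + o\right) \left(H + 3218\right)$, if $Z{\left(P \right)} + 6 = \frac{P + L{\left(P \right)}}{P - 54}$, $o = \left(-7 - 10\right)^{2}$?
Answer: $906993$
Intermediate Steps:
$o = 289$ ($o = \left(-17\right)^{2} = 289$)
$L{\left(p \right)} = 2 p$
$H = 4$
$Z{\left(P \right)} = -6 + \frac{3 P}{-54 + P}$ ($Z{\left(P \right)} = -6 + \frac{P + 2 P}{P - 54} = -6 + \frac{3 P}{-54 + P}$)
$\left(Z{\left(18 \right)} + o\right) \left(H + 3218\right) = \left(\frac{3 \left(108 - 18\right)}{-54 + 18} + 289\right) \left(4 + 3218\right) = \left(\frac{3 \left(108 - 18\right)}{-36} + 289\right) 3222 = \left(3 \left(- \frac{1}{36}\right) 90 + 289\right) 3222 = \left(- \frac{15}{2} + 289\right) 3222 = \frac{563}{2} \cdot 3222 = 906993$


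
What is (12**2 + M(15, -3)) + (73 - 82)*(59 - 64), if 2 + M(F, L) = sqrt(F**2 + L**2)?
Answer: 187 + 3*sqrt(26) ≈ 202.30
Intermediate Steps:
M(F, L) = -2 + sqrt(F**2 + L**2)
(12**2 + M(15, -3)) + (73 - 82)*(59 - 64) = (12**2 + (-2 + sqrt(15**2 + (-3)**2))) + (73 - 82)*(59 - 64) = (144 + (-2 + sqrt(225 + 9))) - 9*(-5) = (144 + (-2 + sqrt(234))) + 45 = (144 + (-2 + 3*sqrt(26))) + 45 = (142 + 3*sqrt(26)) + 45 = 187 + 3*sqrt(26)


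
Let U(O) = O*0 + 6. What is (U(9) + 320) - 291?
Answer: 35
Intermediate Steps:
U(O) = 6 (U(O) = 0 + 6 = 6)
(U(9) + 320) - 291 = (6 + 320) - 291 = 326 - 291 = 35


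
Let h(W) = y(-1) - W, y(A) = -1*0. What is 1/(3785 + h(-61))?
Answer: 1/3846 ≈ 0.00026001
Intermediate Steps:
y(A) = 0
h(W) = -W (h(W) = 0 - W = -W)
1/(3785 + h(-61)) = 1/(3785 - 1*(-61)) = 1/(3785 + 61) = 1/3846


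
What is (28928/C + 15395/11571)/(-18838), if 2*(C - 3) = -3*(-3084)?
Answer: -45109927/112111550138 ≈ -0.00040237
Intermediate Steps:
C = 4629 (C = 3 + (-3*(-3084))/2 = 3 + (½)*9252 = 3 + 4626 = 4629)
(28928/C + 15395/11571)/(-18838) = (28928/4629 + 15395/11571)/(-18838) = (28928*(1/4629) + 15395*(1/11571))*(-1/18838) = (28928/4629 + 15395/11571)*(-1/18838) = (45109927/5951351)*(-1/18838) = -45109927/112111550138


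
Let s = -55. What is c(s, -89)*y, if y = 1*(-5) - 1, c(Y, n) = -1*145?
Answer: 870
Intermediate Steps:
c(Y, n) = -145
y = -6 (y = -5 - 1 = -6)
c(s, -89)*y = -145*(-6) = 870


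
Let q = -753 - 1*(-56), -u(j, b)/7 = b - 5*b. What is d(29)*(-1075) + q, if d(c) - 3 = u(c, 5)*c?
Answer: -4368422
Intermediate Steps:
u(j, b) = 28*b (u(j, b) = -7*(b - 5*b) = -(-28)*b = 28*b)
d(c) = 3 + 140*c (d(c) = 3 + (28*5)*c = 3 + 140*c)
q = -697 (q = -753 + 56 = -697)
d(29)*(-1075) + q = (3 + 140*29)*(-1075) - 697 = (3 + 4060)*(-1075) - 697 = 4063*(-1075) - 697 = -4367725 - 697 = -4368422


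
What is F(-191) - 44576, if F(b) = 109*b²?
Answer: 3931853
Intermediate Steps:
F(-191) - 44576 = 109*(-191)² - 44576 = 109*36481 - 44576 = 3976429 - 44576 = 3931853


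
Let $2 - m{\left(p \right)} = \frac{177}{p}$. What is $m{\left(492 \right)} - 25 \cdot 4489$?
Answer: $- \frac{18404631}{164} \approx -1.1222 \cdot 10^{5}$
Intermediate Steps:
$m{\left(p \right)} = 2 - \frac{177}{p}$
$m{\left(492 \right)} - 25 \cdot 4489 = \left(2 - \frac{177}{492}\right) - 25 \cdot 4489 = \left(2 - \frac{59}{164}\right) - 112225 = \frac{269}{164} - 112225 = - \frac{18404631}{164}$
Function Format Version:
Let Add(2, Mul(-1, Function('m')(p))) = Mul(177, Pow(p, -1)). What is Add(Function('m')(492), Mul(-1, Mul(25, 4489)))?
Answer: Rational(-18404631, 164) ≈ -1.1222e+5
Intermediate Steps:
Function('m')(p) = Add(2, Mul(-177, Pow(p, -1))) (Function('m')(p) = Add(2, Mul(-1, Mul(177, Pow(p, -1)))) = Add(2, Mul(-177, Pow(p, -1))))
Add(Function('m')(492), Mul(-1, Mul(25, 4489))) = Add(Add(2, Mul(-177, Pow(492, -1))), Mul(-1, Mul(25, 4489))) = Add(Add(2, Mul(-177, Rational(1, 492))), Mul(-1, 112225)) = Add(Add(2, Rational(-59, 164)), -112225) = Add(Rational(269, 164), -112225) = Rational(-18404631, 164)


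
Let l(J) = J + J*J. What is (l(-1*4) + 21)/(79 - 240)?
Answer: -33/161 ≈ -0.20497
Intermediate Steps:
l(J) = J + J²
(l(-1*4) + 21)/(79 - 240) = ((-1*4)*(1 - 1*4) + 21)/(79 - 240) = (-4*(1 - 4) + 21)/(-161) = (-4*(-3) + 21)*(-1/161) = (12 + 21)*(-1/161) = 33*(-1/161) = -33/161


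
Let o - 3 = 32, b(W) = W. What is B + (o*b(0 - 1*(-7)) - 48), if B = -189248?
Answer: -189051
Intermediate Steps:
o = 35 (o = 3 + 32 = 35)
B + (o*b(0 - 1*(-7)) - 48) = -189248 + (35*(0 - 1*(-7)) - 48) = -189248 + (35*(0 + 7) - 48) = -189248 + (35*7 - 48) = -189248 + (245 - 48) = -189248 + 197 = -189051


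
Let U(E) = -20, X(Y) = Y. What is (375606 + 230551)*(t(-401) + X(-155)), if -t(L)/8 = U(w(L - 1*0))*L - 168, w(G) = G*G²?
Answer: -38170312447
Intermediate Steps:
w(G) = G³
t(L) = 1344 + 160*L (t(L) = -8*(-20*L - 168) = -8*(-168 - 20*L) = 1344 + 160*L)
(375606 + 230551)*(t(-401) + X(-155)) = (375606 + 230551)*((1344 + 160*(-401)) - 155) = 606157*((1344 - 64160) - 155) = 606157*(-62816 - 155) = 606157*(-62971) = -38170312447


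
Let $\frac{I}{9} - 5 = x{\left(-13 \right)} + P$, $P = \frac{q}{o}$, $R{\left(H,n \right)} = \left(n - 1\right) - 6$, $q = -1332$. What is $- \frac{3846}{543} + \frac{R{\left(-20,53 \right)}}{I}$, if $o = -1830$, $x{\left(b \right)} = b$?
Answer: $- \frac{14065357}{1806561} \approx -7.7857$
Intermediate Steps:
$R{\left(H,n \right)} = -7 + n$ ($R{\left(H,n \right)} = \left(-1 + n\right) - 6 = -7 + n$)
$P = \frac{222}{305}$ ($P = - \frac{1332}{-1830} = \left(-1332\right) \left(- \frac{1}{1830}\right) = \frac{222}{305} \approx 0.72787$)
$I = - \frac{19962}{305}$ ($I = 45 + 9 \left(-13 + \frac{222}{305}\right) = 45 + 9 \left(- \frac{3743}{305}\right) = 45 - \frac{33687}{305} = - \frac{19962}{305} \approx -65.449$)
$- \frac{3846}{543} + \frac{R{\left(-20,53 \right)}}{I} = - \frac{3846}{543} + \frac{-7 + 53}{- \frac{19962}{305}} = \left(-3846\right) \frac{1}{543} + 46 \left(- \frac{305}{19962}\right) = - \frac{1282}{181} - \frac{7015}{9981} = - \frac{14065357}{1806561}$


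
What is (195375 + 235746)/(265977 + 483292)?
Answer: 431121/749269 ≈ 0.57539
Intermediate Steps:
(195375 + 235746)/(265977 + 483292) = 431121/749269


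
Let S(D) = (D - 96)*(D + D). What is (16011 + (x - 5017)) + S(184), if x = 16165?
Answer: 59543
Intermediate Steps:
S(D) = 2*D*(-96 + D) (S(D) = (-96 + D)*(2*D) = 2*D*(-96 + D))
(16011 + (x - 5017)) + S(184) = (16011 + (16165 - 5017)) + 2*184*(-96 + 184) = (16011 + 11148) + 2*184*88 = 27159 + 32384 = 59543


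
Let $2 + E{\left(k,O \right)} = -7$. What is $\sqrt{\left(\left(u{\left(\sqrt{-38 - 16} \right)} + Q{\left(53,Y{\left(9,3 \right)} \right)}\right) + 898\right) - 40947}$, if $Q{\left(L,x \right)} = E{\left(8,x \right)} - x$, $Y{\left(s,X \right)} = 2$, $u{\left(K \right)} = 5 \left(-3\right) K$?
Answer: $\sqrt{-40060 - 45 i \sqrt{6}} \approx 0.2754 - 200.15 i$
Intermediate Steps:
$E{\left(k,O \right)} = -9$ ($E{\left(k,O \right)} = -2 - 7 = -9$)
$u{\left(K \right)} = - 15 K$
$Q{\left(L,x \right)} = -9 - x$
$\sqrt{\left(\left(u{\left(\sqrt{-38 - 16} \right)} + Q{\left(53,Y{\left(9,3 \right)} \right)}\right) + 898\right) - 40947} = \sqrt{\left(\left(- 15 \sqrt{-38 - 16} - 11\right) + 898\right) - 40947} = \sqrt{\left(\left(- 15 \sqrt{-54} - 11\right) + 898\right) - 40947} = \sqrt{\left(\left(- 15 \cdot 3 i \sqrt{6} - 11\right) + 898\right) - 40947} = \sqrt{\left(\left(- 45 i \sqrt{6} - 11\right) + 898\right) - 40947} = \sqrt{\left(\left(-11 - 45 i \sqrt{6}\right) + 898\right) - 40947} = \sqrt{\left(887 - 45 i \sqrt{6}\right) - 40947} = \sqrt{-40060 - 45 i \sqrt{6}}$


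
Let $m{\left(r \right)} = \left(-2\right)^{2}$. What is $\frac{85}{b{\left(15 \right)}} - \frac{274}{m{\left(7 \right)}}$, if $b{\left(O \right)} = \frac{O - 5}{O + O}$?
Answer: $\frac{373}{2} \approx 186.5$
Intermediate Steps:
$b{\left(O \right)} = \frac{-5 + O}{2 O}$
$m{\left(r \right)} = 4$
$\frac{85}{b{\left(15 \right)}} - \frac{274}{m{\left(7 \right)}} = \frac{85}{\frac{1}{2} \cdot \frac{1}{15} \left(-5 + 15\right)} - \frac{274}{4} = \frac{85}{\frac{1}{2} \cdot \frac{1}{15} \cdot 10} - \frac{137}{2} = 85 \frac{1}{\frac{1}{3}} - \frac{137}{2} = 85 \cdot 3 - \frac{137}{2} = 255 - \frac{137}{2} = \frac{373}{2}$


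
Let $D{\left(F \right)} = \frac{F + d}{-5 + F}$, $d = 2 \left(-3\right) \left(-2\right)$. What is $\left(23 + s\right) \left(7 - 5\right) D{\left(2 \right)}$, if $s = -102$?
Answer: $\frac{2212}{3} \approx 737.33$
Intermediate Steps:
$d = 12$ ($d = \left(-6\right) \left(-2\right) = 12$)
$D{\left(F \right)} = \frac{12 + F}{-5 + F}$ ($D{\left(F \right)} = \frac{F + 12}{-5 + F} = \frac{12 + F}{-5 + F}$)
$\left(23 + s\right) \left(7 - 5\right) D{\left(2 \right)} = \left(23 - 102\right) \left(7 - 5\right) \frac{12 + 2}{-5 + 2} = - 79 \cdot 2 \frac{1}{-3} \cdot 14 = - 79 \cdot 2 \left(\left(- \frac{1}{3}\right) 14\right) = - 79 \cdot 2 \left(- \frac{14}{3}\right) = \left(-79\right) \left(- \frac{28}{3}\right) = \frac{2212}{3}$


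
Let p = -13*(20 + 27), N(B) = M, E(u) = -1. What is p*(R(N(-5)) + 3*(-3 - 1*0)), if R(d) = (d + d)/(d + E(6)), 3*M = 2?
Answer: 7943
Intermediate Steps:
M = ⅔ (M = (⅓)*2 = ⅔ ≈ 0.66667)
N(B) = ⅔
p = -611 (p = -13*47 = -611)
R(d) = 2*d/(-1 + d) (R(d) = (d + d)/(d - 1) = (2*d)/(-1 + d) = 2*d/(-1 + d))
p*(R(N(-5)) + 3*(-3 - 1*0)) = -611*(2*(⅔)/(-1 + ⅔) + 3*(-3 - 1*0)) = -611*(2*(⅔)/(-⅓) + 3*(-3 + 0)) = -611*(2*(⅔)*(-3) + 3*(-3)) = -611*(-4 - 9) = -611*(-13) = 7943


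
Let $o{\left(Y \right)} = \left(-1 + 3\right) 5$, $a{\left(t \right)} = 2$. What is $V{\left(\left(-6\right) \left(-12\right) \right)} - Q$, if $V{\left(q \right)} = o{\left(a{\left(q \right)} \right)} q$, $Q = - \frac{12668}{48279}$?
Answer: $\frac{34773548}{48279} \approx 720.26$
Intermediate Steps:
$o{\left(Y \right)} = 10$ ($o{\left(Y \right)} = 2 \cdot 5 = 10$)
$Q = - \frac{12668}{48279}$ ($Q = \left(-12668\right) \frac{1}{48279} = - \frac{12668}{48279} \approx -0.26239$)
$V{\left(q \right)} = 10 q$
$V{\left(\left(-6\right) \left(-12\right) \right)} - Q = 10 \left(\left(-6\right) \left(-12\right)\right) - - \frac{12668}{48279} = 10 \cdot 72 + \frac{12668}{48279} = 720 + \frac{12668}{48279} = \frac{34773548}{48279}$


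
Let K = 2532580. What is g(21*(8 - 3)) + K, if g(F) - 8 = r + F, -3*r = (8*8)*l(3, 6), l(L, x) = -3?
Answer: 2532757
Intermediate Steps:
r = 64 (r = -8*8*(-3)/3 = -64*(-3)/3 = -⅓*(-192) = 64)
g(F) = 72 + F (g(F) = 8 + (64 + F) = 72 + F)
g(21*(8 - 3)) + K = (72 + 21*(8 - 3)) + 2532580 = (72 + 21*5) + 2532580 = (72 + 105) + 2532580 = 177 + 2532580 = 2532757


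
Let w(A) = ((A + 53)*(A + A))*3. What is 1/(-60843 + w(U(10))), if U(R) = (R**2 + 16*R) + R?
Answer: 1/462417 ≈ 2.1625e-6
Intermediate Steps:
U(R) = R**2 + 17*R
w(A) = 6*A*(53 + A) (w(A) = ((53 + A)*(2*A))*3 = (2*A*(53 + A))*3 = 6*A*(53 + A))
1/(-60843 + w(U(10))) = 1/(-60843 + 6*(10*(17 + 10))*(53 + 10*(17 + 10))) = 1/(-60843 + 6*(10*27)*(53 + 10*27)) = 1/(-60843 + 6*270*(53 + 270)) = 1/(-60843 + 6*270*323) = 1/(-60843 + 523260) = 1/462417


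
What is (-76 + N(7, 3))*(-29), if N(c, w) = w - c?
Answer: 2320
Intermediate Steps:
(-76 + N(7, 3))*(-29) = (-76 + (3 - 1*7))*(-29) = (-76 + (3 - 7))*(-29) = (-76 - 4)*(-29) = -80*(-29) = 2320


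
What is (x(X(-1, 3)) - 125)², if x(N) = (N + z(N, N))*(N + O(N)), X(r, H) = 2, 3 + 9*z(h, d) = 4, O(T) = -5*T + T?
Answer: 170569/9 ≈ 18952.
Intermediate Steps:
O(T) = -4*T
z(h, d) = ⅑ (z(h, d) = -⅓ + (⅑)*4 = -⅓ + 4/9 = ⅑)
x(N) = -3*N*(⅑ + N) (x(N) = (N + ⅑)*(N - 4*N) = (⅑ + N)*(-3*N) = -3*N*(⅑ + N))
(x(X(-1, 3)) - 125)² = ((⅓)*2*(-1 - 9*2) - 125)² = ((⅓)*2*(-1 - 18) - 125)² = ((⅓)*2*(-19) - 125)² = (-38/3 - 125)² = (-413/3)² = 170569/9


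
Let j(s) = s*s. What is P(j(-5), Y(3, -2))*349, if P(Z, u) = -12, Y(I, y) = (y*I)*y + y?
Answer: -4188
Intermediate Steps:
j(s) = s²
Y(I, y) = y + I*y² (Y(I, y) = (I*y)*y + y = I*y² + y = y + I*y²)
P(j(-5), Y(3, -2))*349 = -12*349 = -4188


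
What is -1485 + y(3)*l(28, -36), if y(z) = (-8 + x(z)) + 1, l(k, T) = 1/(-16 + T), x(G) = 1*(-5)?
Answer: -19302/13 ≈ -1484.8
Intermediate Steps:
x(G) = -5
y(z) = -12 (y(z) = (-8 - 5) + 1 = -13 + 1 = -12)
-1485 + y(3)*l(28, -36) = -1485 - 12/(-16 - 36) = -1485 - 12/(-52) = -1485 - 12*(-1/52) = -1485 + 3/13 = -19302/13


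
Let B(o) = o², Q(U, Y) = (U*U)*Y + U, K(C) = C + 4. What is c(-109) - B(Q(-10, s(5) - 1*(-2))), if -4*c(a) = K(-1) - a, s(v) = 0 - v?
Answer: -96128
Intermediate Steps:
K(C) = 4 + C
s(v) = -v
Q(U, Y) = U + Y*U² (Q(U, Y) = U²*Y + U = Y*U² + U = U + Y*U²)
c(a) = -¾ + a/4 (c(a) = -((4 - 1) - a)/4 = -(3 - a)/4 = -¾ + a/4)
c(-109) - B(Q(-10, s(5) - 1*(-2))) = (-¾ + (¼)*(-109)) - (-10*(1 - 10*(-1*5 - 1*(-2))))² = (-¾ - 109/4) - (-10*(1 - 10*(-5 + 2)))² = -28 - (-10*(1 - 10*(-3)))² = -28 - (-10*(1 + 30))² = -28 - (-10*31)² = -28 - 1*(-310)² = -28 - 1*96100 = -28 - 96100 = -96128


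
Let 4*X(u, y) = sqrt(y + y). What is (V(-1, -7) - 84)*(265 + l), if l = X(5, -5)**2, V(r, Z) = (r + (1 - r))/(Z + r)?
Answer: -1423395/64 ≈ -22241.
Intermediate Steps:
X(u, y) = sqrt(2)*sqrt(y)/4 (X(u, y) = sqrt(y + y)/4 = sqrt(2*y)/4 = (sqrt(2)*sqrt(y))/4 = sqrt(2)*sqrt(y)/4)
V(r, Z) = 1/(Z + r)
l = -5/8 (l = (sqrt(2)*sqrt(-5)/4)**2 = (sqrt(2)*(I*sqrt(5))/4)**2 = (I*sqrt(10)/4)**2 = -5/8 ≈ -0.62500)
(V(-1, -7) - 84)*(265 + l) = (1/(-7 - 1) - 84)*(265 - 5/8) = (1/(-8) - 84)*(2115/8) = (-1/8 - 84)*(2115/8) = -673/8*2115/8 = -1423395/64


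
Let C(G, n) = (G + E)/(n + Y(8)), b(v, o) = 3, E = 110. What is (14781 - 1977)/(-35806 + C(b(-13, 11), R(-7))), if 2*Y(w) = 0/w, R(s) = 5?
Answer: -21340/59639 ≈ -0.35782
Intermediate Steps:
Y(w) = 0 (Y(w) = (0/w)/2 = (½)*0 = 0)
C(G, n) = (110 + G)/n (C(G, n) = (G + 110)/(n + 0) = (110 + G)/n)
(14781 - 1977)/(-35806 + C(b(-13, 11), R(-7))) = (14781 - 1977)/(-35806 + (110 + 3)/5) = 12804/(-35806 + (⅕)*113) = 12804/(-35806 + 113/5) = 12804/(-178917/5) = 12804*(-5/178917) = -21340/59639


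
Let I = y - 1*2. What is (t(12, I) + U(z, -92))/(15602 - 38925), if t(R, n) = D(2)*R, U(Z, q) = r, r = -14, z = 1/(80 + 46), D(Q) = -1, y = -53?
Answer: 26/23323 ≈ 0.0011148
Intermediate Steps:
I = -55 (I = -53 - 1*2 = -53 - 2 = -55)
z = 1/126 ≈ 0.0079365
U(Z, q) = -14
t(R, n) = -R
(t(12, I) + U(z, -92))/(15602 - 38925) = (-1*12 - 14)/(15602 - 38925) = (-12 - 14)/(-23323) = -26*(-1/23323) = 26/23323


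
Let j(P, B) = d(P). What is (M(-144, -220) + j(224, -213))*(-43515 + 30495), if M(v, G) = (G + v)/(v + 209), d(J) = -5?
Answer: 138012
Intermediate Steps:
j(P, B) = -5
M(v, G) = (G + v)/(209 + v)
(M(-144, -220) + j(224, -213))*(-43515 + 30495) = ((-220 - 144)/(209 - 144) - 5)*(-43515 + 30495) = (-364/65 - 5)*(-13020) = ((1/65)*(-364) - 5)*(-13020) = (-28/5 - 5)*(-13020) = -53/5*(-13020) = 138012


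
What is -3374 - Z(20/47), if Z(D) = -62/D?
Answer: -32283/10 ≈ -3228.3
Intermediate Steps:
-3374 - Z(20/47) = -3374 - (-62)/(20/47) = -3374 - (-62)/(20*(1/47)) = -3374 - (-62)/20/47 = -3374 - (-62)*47/20 = -3374 - 1*(-1457/10) = -3374 + 1457/10 = -32283/10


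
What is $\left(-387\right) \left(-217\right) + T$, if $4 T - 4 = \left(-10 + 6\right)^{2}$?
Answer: $83984$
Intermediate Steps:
$T = 5$ ($T = 1 + \frac{\left(-10 + 6\right)^{2}}{4} = 1 + \frac{\left(-4\right)^{2}}{4} = 1 + \frac{1}{4} \cdot 16 = 1 + 4 = 5$)
$\left(-387\right) \left(-217\right) + T = \left(-387\right) \left(-217\right) + 5 = 83979 + 5 = 83984$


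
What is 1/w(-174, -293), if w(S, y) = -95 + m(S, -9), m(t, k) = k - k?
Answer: -1/95 ≈ -0.010526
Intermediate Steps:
m(t, k) = 0
w(S, y) = -95 (w(S, y) = -95 + 0 = -95)
1/w(-174, -293) = 1/(-95) = -1/95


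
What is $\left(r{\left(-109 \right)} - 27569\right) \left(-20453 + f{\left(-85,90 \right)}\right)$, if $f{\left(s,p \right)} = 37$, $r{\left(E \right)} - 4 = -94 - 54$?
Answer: $565788608$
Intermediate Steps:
$r{\left(E \right)} = -144$ ($r{\left(E \right)} = 4 - 148 = -144$)
$\left(r{\left(-109 \right)} - 27569\right) \left(-20453 + f{\left(-85,90 \right)}\right) = \left(-144 - 27569\right) \left(-20453 + 37\right) = \left(-27713\right) \left(-20416\right) = 565788608$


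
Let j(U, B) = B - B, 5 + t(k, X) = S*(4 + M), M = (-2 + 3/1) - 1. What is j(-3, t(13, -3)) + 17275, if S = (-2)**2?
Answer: 17275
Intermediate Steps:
S = 4
M = 0 (M = (-2 + 3*1) - 1 = (-2 + 3) - 1 = 1 - 1 = 0)
t(k, X) = 11 (t(k, X) = -5 + 4*(4 + 0) = -5 + 4*4 = -5 + 16 = 11)
j(U, B) = 0
j(-3, t(13, -3)) + 17275 = 0 + 17275 = 17275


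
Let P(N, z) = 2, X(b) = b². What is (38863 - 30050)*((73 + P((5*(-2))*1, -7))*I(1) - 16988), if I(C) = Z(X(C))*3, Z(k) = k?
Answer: -147732319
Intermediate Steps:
I(C) = 3*C² (I(C) = C²*3 = 3*C²)
(38863 - 30050)*((73 + P((5*(-2))*1, -7))*I(1) - 16988) = (38863 - 30050)*((73 + 2)*(3*1²) - 16988) = 8813*(75*(3*1) - 16988) = 8813*(75*3 - 16988) = 8813*(225 - 16988) = 8813*(-16763) = -147732319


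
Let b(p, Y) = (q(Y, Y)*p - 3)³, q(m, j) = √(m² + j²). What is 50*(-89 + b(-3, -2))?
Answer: -38200 - 29700*√2 ≈ -80202.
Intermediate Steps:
q(m, j) = √(j² + m²)
b(p, Y) = (-3 + p*√2*√(Y²))³ (b(p, Y) = (√(Y² + Y²)*p - 3)³ = (√(2*Y²)*p - 3)³ = ((√2*√(Y²))*p - 3)³ = (p*√2*√(Y²) - 3)³ = (-3 + p*√2*√(Y²))³)
50*(-89 + b(-3, -2)) = 50*(-89 + (-3 - 3*√2*√((-2)²))³) = 50*(-89 + (-3 - 3*√2*√4)³) = 50*(-89 + (-3 - 3*√2*2)³) = 50*(-89 + (-3 - 6*√2)³) = -4450 + 50*(-3 - 6*√2)³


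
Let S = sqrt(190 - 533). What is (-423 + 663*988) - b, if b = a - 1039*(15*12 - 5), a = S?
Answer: 836446 - 7*I*sqrt(7) ≈ 8.3645e+5 - 18.52*I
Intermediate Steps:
S = 7*I*sqrt(7) (S = sqrt(-343) = 7*I*sqrt(7) ≈ 18.52*I)
a = 7*I*sqrt(7) ≈ 18.52*I
b = -181825 + 7*I*sqrt(7) (b = 7*I*sqrt(7) - 1039*(15*12 - 5) = 7*I*sqrt(7) - 1039*(180 - 5) = 7*I*sqrt(7) - 1039*175 = 7*I*sqrt(7) - 181825 = -181825 + 7*I*sqrt(7) ≈ -1.8183e+5 + 18.52*I)
(-423 + 663*988) - b = (-423 + 663*988) - (-181825 + 7*I*sqrt(7)) = (-423 + 655044) + (181825 - 7*I*sqrt(7)) = 654621 + (181825 - 7*I*sqrt(7)) = 836446 - 7*I*sqrt(7)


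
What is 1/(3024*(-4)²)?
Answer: 1/48384 ≈ 2.0668e-5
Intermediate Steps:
1/(3024*(-4)²) = 1/(3024*16) = 1/48384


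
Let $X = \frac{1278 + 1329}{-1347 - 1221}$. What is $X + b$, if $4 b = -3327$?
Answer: $- \frac{712847}{856} \approx -832.77$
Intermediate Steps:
$b = - \frac{3327}{4}$ ($b = \frac{1}{4} \left(-3327\right) = - \frac{3327}{4} \approx -831.75$)
$X = - \frac{869}{856}$ ($X = \frac{2607}{-1347 - 1221} = \frac{2607}{-2568} = 2607 \left(- \frac{1}{2568}\right) = - \frac{869}{856} \approx -1.0152$)
$X + b = - \frac{869}{856} - \frac{3327}{4} = - \frac{712847}{856}$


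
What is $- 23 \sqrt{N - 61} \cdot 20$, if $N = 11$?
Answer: $- 2300 i \sqrt{2} \approx - 3252.7 i$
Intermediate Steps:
$- 23 \sqrt{N - 61} \cdot 20 = - 23 \sqrt{11 - 61} \cdot 20 = - 23 \sqrt{-50} \cdot 20 = - 23 \cdot 5 i \sqrt{2} \cdot 20 = - 115 i \sqrt{2} \cdot 20 = - 2300 i \sqrt{2}$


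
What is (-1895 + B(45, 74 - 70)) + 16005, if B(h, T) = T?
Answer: 14114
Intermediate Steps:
(-1895 + B(45, 74 - 70)) + 16005 = (-1895 + (74 - 70)) + 16005 = (-1895 + 4) + 16005 = -1891 + 16005 = 14114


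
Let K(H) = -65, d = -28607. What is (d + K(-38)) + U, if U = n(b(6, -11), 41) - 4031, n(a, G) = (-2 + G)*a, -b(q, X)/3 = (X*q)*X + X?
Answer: -116358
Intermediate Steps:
b(q, X) = -3*X - 3*q*X² (b(q, X) = -3*((X*q)*X + X) = -3*(q*X² + X) = -3*(X + q*X²) = -3*X - 3*q*X²)
n(a, G) = a*(-2 + G)
U = -87686 (U = (-3*(-11)*(1 - 11*6))*(-2 + 41) - 4031 = -3*(-11)*(1 - 66)*39 - 4031 = -3*(-11)*(-65)*39 - 4031 = -2145*39 - 4031 = -83655 - 4031 = -87686)
(d + K(-38)) + U = (-28607 - 65) - 87686 = -28672 - 87686 = -116358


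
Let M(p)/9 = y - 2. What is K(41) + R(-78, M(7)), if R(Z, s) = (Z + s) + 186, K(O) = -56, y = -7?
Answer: -29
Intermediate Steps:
M(p) = -81 (M(p) = 9*(-7 - 2) = 9*(-9) = -81)
R(Z, s) = 186 + Z + s
K(41) + R(-78, M(7)) = -56 + (186 - 78 - 81) = -56 + 27 = -29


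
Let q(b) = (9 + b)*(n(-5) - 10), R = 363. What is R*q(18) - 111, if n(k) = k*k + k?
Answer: 97899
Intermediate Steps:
n(k) = k + k² (n(k) = k² + k = k + k²)
q(b) = 90 + 10*b (q(b) = (9 + b)*(-5*(1 - 5) - 10) = (9 + b)*(-5*(-4) - 10) = (9 + b)*(20 - 10) = (9 + b)*10 = 90 + 10*b)
R*q(18) - 111 = 363*(90 + 10*18) - 111 = 363*(90 + 180) - 111 = 363*270 - 111 = 98010 - 111 = 97899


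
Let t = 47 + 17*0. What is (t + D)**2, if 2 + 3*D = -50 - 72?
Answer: 289/9 ≈ 32.111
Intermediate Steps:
D = -124/3 (D = -2/3 + (-50 - 72)/3 = -2/3 + (1/3)*(-122) = -2/3 - 122/3 = -124/3 ≈ -41.333)
t = 47 (t = 47 + 0 = 47)
(t + D)**2 = (47 - 124/3)**2 = (17/3)**2 = 289/9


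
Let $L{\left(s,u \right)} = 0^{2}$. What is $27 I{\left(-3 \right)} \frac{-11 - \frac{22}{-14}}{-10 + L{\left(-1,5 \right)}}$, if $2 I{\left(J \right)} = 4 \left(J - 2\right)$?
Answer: $- \frac{1782}{7} \approx -254.57$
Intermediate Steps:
$L{\left(s,u \right)} = 0$
$I{\left(J \right)} = -4 + 2 J$ ($I{\left(J \right)} = \frac{4 \left(J - 2\right)}{2} = \frac{4 \left(-2 + J\right)}{2} = \frac{-8 + 4 J}{2} = -4 + 2 J$)
$27 I{\left(-3 \right)} \frac{-11 - \frac{22}{-14}}{-10 + L{\left(-1,5 \right)}} = 27 \left(-4 + 2 \left(-3\right)\right) \frac{-11 - \frac{22}{-14}}{-10 + 0} = 27 \left(-4 - 6\right) \frac{-11 - - \frac{11}{7}}{-10} = 27 \left(-10\right) \left(-11 + \frac{11}{7}\right) \left(- \frac{1}{10}\right) = - 270 \left(\left(- \frac{66}{7}\right) \left(- \frac{1}{10}\right)\right) = \left(-270\right) \frac{33}{35} = - \frac{1782}{7}$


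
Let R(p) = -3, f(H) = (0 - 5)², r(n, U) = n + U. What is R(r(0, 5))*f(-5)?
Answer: -75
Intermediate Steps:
r(n, U) = U + n
f(H) = 25 (f(H) = (-5)² = 25)
R(r(0, 5))*f(-5) = -3*25 = -75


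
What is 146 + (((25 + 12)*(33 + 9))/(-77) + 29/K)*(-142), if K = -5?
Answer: 210948/55 ≈ 3835.4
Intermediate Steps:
146 + (((25 + 12)*(33 + 9))/(-77) + 29/K)*(-142) = 146 + (((25 + 12)*(33 + 9))/(-77) + 29/(-5))*(-142) = 146 + ((37*42)*(-1/77) + 29*(-⅕))*(-142) = 146 + (1554*(-1/77) - 29/5)*(-142) = 146 + (-222/11 - 29/5)*(-142) = 146 - 1429/55*(-142) = 146 + 202918/55 = 210948/55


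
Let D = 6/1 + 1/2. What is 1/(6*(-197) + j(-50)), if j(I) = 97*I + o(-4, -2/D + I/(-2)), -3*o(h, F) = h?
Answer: -3/18092 ≈ -0.00016582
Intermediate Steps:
D = 13/2 (D = 6*1 + 1*(½) = 6 + ½ = 13/2 ≈ 6.5000)
o(h, F) = -h/3
j(I) = 4/3 + 97*I (j(I) = 97*I - ⅓*(-4) = 97*I + 4/3 = 4/3 + 97*I)
1/(6*(-197) + j(-50)) = 1/(6*(-197) + (4/3 + 97*(-50))) = 1/(-1182 + (4/3 - 4850)) = 1/(-1182 - 14546/3) = 1/(-18092/3) = -3/18092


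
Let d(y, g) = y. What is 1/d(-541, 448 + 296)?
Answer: -1/541 ≈ -0.0018484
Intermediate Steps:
1/d(-541, 448 + 296) = 1/(-541) = -1/541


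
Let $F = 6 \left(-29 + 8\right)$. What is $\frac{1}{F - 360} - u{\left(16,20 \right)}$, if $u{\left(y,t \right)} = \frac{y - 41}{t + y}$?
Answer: $\frac{673}{972} \approx 0.69239$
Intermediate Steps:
$F = -126$ ($F = 6 \left(-21\right) = -126$)
$u{\left(y,t \right)} = \frac{-41 + y}{t + y}$
$\frac{1}{F - 360} - u{\left(16,20 \right)} = \frac{1}{-126 - 360} - \frac{-41 + 16}{20 + 16} = \frac{1}{-486} - \frac{1}{36} \left(-25\right) = - \frac{1}{486} - \frac{1}{36} \left(-25\right) = - \frac{1}{486} - - \frac{25}{36} = - \frac{1}{486} + \frac{25}{36} = \frac{673}{972}$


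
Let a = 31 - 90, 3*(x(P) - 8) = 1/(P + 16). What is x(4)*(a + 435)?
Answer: 45214/15 ≈ 3014.3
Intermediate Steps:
x(P) = 8 + 1/(3*(16 + P)) (x(P) = 8 + 1/(3*(P + 16)) = 8 + 1/(3*(16 + P)))
a = -59
x(4)*(a + 435) = ((385 + 24*4)/(3*(16 + 4)))*(-59 + 435) = ((⅓)*(385 + 96)/20)*376 = ((⅓)*(1/20)*481)*376 = (481/60)*376 = 45214/15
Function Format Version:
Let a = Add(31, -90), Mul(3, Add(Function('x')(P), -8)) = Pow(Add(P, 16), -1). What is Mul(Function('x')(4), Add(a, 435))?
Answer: Rational(45214, 15) ≈ 3014.3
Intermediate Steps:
Function('x')(P) = Add(8, Mul(Rational(1, 3), Pow(Add(16, P), -1))) (Function('x')(P) = Add(8, Mul(Rational(1, 3), Pow(Add(P, 16), -1))) = Add(8, Mul(Rational(1, 3), Pow(Add(16, P), -1))))
a = -59
Mul(Function('x')(4), Add(a, 435)) = Mul(Mul(Rational(1, 3), Pow(Add(16, 4), -1), Add(385, Mul(24, 4))), Add(-59, 435)) = Mul(Mul(Rational(1, 3), Pow(20, -1), Add(385, 96)), 376) = Mul(Mul(Rational(1, 3), Rational(1, 20), 481), 376) = Mul(Rational(481, 60), 376) = Rational(45214, 15)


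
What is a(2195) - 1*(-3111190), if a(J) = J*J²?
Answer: 10578676065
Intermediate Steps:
a(J) = J³
a(2195) - 1*(-3111190) = 2195³ - 1*(-3111190) = 10575564875 + 3111190 = 10578676065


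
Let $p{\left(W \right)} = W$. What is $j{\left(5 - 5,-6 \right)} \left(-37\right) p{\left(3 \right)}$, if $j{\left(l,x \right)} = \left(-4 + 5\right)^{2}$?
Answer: $-111$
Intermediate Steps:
$j{\left(l,x \right)} = 1$ ($j{\left(l,x \right)} = 1^{2} = 1$)
$j{\left(5 - 5,-6 \right)} \left(-37\right) p{\left(3 \right)} = 1 \left(-37\right) 3 = \left(-37\right) 3 = -111$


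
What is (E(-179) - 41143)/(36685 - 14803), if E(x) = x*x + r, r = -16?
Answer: -4559/10941 ≈ -0.41669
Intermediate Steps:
E(x) = -16 + x**2 (E(x) = x*x - 16 = x**2 - 16 = -16 + x**2)
(E(-179) - 41143)/(36685 - 14803) = ((-16 + (-179)**2) - 41143)/(36685 - 14803) = ((-16 + 32041) - 41143)/21882 = (32025 - 41143)*(1/21882) = -9118*1/21882 = -4559/10941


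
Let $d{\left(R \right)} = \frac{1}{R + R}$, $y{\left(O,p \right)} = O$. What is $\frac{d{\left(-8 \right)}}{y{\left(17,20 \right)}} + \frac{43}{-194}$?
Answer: $- \frac{5945}{26384} \approx -0.22533$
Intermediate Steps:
$d{\left(R \right)} = \frac{1}{2 R}$
$\frac{d{\left(-8 \right)}}{y{\left(17,20 \right)}} + \frac{43}{-194} = \frac{\frac{1}{2} \frac{1}{-8}}{17} + \frac{43}{-194} = \frac{1}{2} \left(- \frac{1}{8}\right) \frac{1}{17} + 43 \left(- \frac{1}{194}\right) = \left(- \frac{1}{16}\right) \frac{1}{17} - \frac{43}{194} = - \frac{1}{272} - \frac{43}{194} = - \frac{5945}{26384}$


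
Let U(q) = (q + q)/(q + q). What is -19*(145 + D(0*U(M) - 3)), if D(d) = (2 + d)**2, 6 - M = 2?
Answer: -2774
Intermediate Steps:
M = 4 (M = 6 - 1*2 = 6 - 2 = 4)
U(q) = 1 (U(q) = (2*q)/((2*q)) = (2*q)*(1/(2*q)) = 1)
-19*(145 + D(0*U(M) - 3)) = -19*(145 + (2 + (0*1 - 3))**2) = -19*(145 + (2 + (0 - 3))**2) = -19*(145 + (2 - 3)**2) = -19*(145 + (-1)**2) = -19*(145 + 1) = -19*146 = -2774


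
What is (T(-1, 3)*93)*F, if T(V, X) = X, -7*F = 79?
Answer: -22041/7 ≈ -3148.7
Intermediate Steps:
F = -79/7 (F = -⅐*79 = -79/7 ≈ -11.286)
(T(-1, 3)*93)*F = (3*93)*(-79/7) = 279*(-79/7) = -22041/7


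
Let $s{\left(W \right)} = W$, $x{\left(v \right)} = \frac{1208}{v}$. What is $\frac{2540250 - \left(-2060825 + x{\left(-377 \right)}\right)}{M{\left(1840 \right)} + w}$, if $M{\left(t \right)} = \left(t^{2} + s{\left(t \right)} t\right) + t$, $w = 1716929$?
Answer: $\frac{1734606483}{3200718313} \approx 0.54194$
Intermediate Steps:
$M{\left(t \right)} = t + 2 t^{2}$ ($M{\left(t \right)} = \left(t^{2} + t t\right) + t = \left(t^{2} + t^{2}\right) + t = 2 t^{2} + t = t + 2 t^{2}$)
$\frac{2540250 - \left(-2060825 + x{\left(-377 \right)}\right)}{M{\left(1840 \right)} + w} = \frac{2540250 + \left(2060825 - \frac{1208}{-377}\right)}{1840 \left(1 + 2 \cdot 1840\right) + 1716929} = \frac{2540250 + \left(2060825 - 1208 \left(- \frac{1}{377}\right)\right)}{1840 \left(1 + 3680\right) + 1716929} = \frac{2540250 + \left(2060825 - - \frac{1208}{377}\right)}{1840 \cdot 3681 + 1716929} = \frac{2540250 + \left(2060825 + \frac{1208}{377}\right)}{6773040 + 1716929} = \frac{2540250 + \frac{776932233}{377}}{8489969} = \frac{1734606483}{377} \cdot \frac{1}{8489969} = \frac{1734606483}{3200718313}$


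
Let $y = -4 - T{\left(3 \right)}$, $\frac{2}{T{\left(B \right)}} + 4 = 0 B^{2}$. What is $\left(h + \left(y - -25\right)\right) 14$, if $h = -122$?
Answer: $-1407$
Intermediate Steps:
$T{\left(B \right)} = - \frac{1}{2}$ ($T{\left(B \right)} = \frac{2}{-4 + 0 B^{2}} = \frac{2}{-4 + 0} = \frac{2}{-4} = 2 \left(- \frac{1}{4}\right) = - \frac{1}{2}$)
$y = - \frac{7}{2}$ ($y = -4 - - \frac{1}{2} = -4 + \frac{1}{2} = - \frac{7}{2} \approx -3.5$)
$\left(h + \left(y - -25\right)\right) 14 = \left(-122 - - \frac{43}{2}\right) 14 = \left(-122 + \left(- \frac{7}{2} + 25\right)\right) 14 = \left(-122 + \frac{43}{2}\right) 14 = \left(- \frac{201}{2}\right) 14 = -1407$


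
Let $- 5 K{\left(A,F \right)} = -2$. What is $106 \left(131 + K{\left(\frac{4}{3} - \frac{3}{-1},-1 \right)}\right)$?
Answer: $\frac{69642}{5} \approx 13928.0$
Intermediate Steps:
$K{\left(A,F \right)} = \frac{2}{5}$ ($K{\left(A,F \right)} = \left(- \frac{1}{5}\right) \left(-2\right) = \frac{2}{5}$)
$106 \left(131 + K{\left(\frac{4}{3} - \frac{3}{-1},-1 \right)}\right) = 106 \left(131 + \frac{2}{5}\right) = 106 \cdot \frac{657}{5} = \frac{69642}{5}$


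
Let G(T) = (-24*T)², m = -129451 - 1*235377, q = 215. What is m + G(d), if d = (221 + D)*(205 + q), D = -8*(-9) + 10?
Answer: 9328381612772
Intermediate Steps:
D = 82 (D = 72 + 10 = 82)
d = 127260 (d = (221 + 82)*(205 + 215) = 303*420 = 127260)
m = -364828 (m = -129451 - 235377 = -364828)
G(T) = 576*T²
m + G(d) = -364828 + 576*127260² = -364828 + 576*16195107600 = -364828 + 9328381977600 = 9328381612772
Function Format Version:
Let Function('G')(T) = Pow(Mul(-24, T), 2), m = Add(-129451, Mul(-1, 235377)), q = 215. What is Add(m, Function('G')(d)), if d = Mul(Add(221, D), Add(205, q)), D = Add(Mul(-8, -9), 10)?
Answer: 9328381612772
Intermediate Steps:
D = 82 (D = Add(72, 10) = 82)
d = 127260 (d = Mul(Add(221, 82), Add(205, 215)) = Mul(303, 420) = 127260)
m = -364828 (m = Add(-129451, -235377) = -364828)
Function('G')(T) = Mul(576, Pow(T, 2))
Add(m, Function('G')(d)) = Add(-364828, Mul(576, Pow(127260, 2))) = Add(-364828, Mul(576, 16195107600)) = Add(-364828, 9328381977600) = 9328381612772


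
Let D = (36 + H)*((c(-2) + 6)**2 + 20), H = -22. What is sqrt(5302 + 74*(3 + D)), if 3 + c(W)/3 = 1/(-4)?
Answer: 3*sqrt(18139)/2 ≈ 202.02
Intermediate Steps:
c(W) = -39/4 (c(W) = -9 + 3/(-4) = -9 + 3*(-1/4) = -9 - 3/4 = -39/4)
D = 3815/8 (D = (36 - 22)*((-39/4 + 6)**2 + 20) = 14*((-15/4)**2 + 20) = 14*(225/16 + 20) = 14*(545/16) = 3815/8 ≈ 476.88)
sqrt(5302 + 74*(3 + D)) = sqrt(5302 + 74*(3 + 3815/8)) = sqrt(5302 + 74*(3839/8)) = sqrt(5302 + 142043/4) = sqrt(163251/4) = 3*sqrt(18139)/2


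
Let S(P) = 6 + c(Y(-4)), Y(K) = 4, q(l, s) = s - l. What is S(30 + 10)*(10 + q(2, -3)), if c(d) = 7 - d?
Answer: 45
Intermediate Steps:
S(P) = 9 (S(P) = 6 + (7 - 1*4) = 6 + (7 - 4) = 6 + 3 = 9)
S(30 + 10)*(10 + q(2, -3)) = 9*(10 + (-3 - 1*2)) = 9*(10 + (-3 - 2)) = 9*(10 - 5) = 9*5 = 45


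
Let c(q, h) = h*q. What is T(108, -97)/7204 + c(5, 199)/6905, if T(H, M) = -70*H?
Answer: -2251691/2487181 ≈ -0.90532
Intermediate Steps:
T(108, -97)/7204 + c(5, 199)/6905 = -70*108/7204 + (199*5)/6905 = -7560*1/7204 + 995*(1/6905) = -1890/1801 + 199/1381 = -2251691/2487181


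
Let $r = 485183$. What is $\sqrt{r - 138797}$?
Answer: $\sqrt{346386} \approx 588.55$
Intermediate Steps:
$\sqrt{r - 138797} = \sqrt{485183 - 138797} = \sqrt{346386}$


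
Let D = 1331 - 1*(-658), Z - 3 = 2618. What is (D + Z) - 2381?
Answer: 2229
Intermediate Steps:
Z = 2621 (Z = 3 + 2618 = 2621)
D = 1989 (D = 1331 + 658 = 1989)
(D + Z) - 2381 = (1989 + 2621) - 2381 = 4610 - 2381 = 2229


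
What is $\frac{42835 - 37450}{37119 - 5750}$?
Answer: $\frac{5385}{31369} \approx 0.17167$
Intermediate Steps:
$\frac{42835 - 37450}{37119 - 5750} = \frac{5385}{31369}$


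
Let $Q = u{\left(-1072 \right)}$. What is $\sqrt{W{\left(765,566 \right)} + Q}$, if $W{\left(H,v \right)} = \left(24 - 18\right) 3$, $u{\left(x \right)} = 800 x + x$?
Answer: $3 i \sqrt{95406} \approx 926.64 i$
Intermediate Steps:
$u{\left(x \right)} = 801 x$
$W{\left(H,v \right)} = 18$ ($W{\left(H,v \right)} = 6 \cdot 3 = 18$)
$Q = -858672$ ($Q = 801 \left(-1072\right) = -858672$)
$\sqrt{W{\left(765,566 \right)} + Q} = \sqrt{18 - 858672} = \sqrt{-858654} = 3 i \sqrt{95406}$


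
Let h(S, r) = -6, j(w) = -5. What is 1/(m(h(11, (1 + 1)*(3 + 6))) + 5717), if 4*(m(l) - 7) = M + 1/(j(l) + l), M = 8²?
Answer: 44/252559 ≈ 0.00017422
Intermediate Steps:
M = 64
m(l) = 23 + 1/(4*(-5 + l)) (m(l) = 7 + (64 + 1/(-5 + l))/4 = 7 + (16 + 1/(4*(-5 + l))) = 23 + 1/(4*(-5 + l)))
1/(m(h(11, (1 + 1)*(3 + 6))) + 5717) = 1/((-459 + 92*(-6))/(4*(-5 - 6)) + 5717) = 1/((¼)*(-459 - 552)/(-11) + 5717) = 1/((¼)*(-1/11)*(-1011) + 5717) = 1/(1011/44 + 5717) = 1/(252559/44) = 44/252559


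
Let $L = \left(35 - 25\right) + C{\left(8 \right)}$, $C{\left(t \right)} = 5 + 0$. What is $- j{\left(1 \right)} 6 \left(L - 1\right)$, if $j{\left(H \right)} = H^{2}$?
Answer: $-84$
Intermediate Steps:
$C{\left(t \right)} = 5$
$L = 15$ ($L = \left(35 - 25\right) + 5 = 10 + 5 = 15$)
$- j{\left(1 \right)} 6 \left(L - 1\right) = - 1^{2} \cdot 6 \left(15 - 1\right) = \left(-1\right) 1 \cdot 6 \cdot 14 = \left(-1\right) 6 \cdot 14 = \left(-6\right) 14 = -84$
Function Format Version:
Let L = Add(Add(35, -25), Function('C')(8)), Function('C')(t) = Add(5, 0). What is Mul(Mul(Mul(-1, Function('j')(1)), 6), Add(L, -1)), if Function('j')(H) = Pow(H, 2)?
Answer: -84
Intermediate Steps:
Function('C')(t) = 5
L = 15 (L = Add(Add(35, -25), 5) = Add(10, 5) = 15)
Mul(Mul(Mul(-1, Function('j')(1)), 6), Add(L, -1)) = Mul(Mul(Mul(-1, Pow(1, 2)), 6), Add(15, -1)) = Mul(Mul(Mul(-1, 1), 6), 14) = Mul(Mul(-1, 6), 14) = Mul(-6, 14) = -84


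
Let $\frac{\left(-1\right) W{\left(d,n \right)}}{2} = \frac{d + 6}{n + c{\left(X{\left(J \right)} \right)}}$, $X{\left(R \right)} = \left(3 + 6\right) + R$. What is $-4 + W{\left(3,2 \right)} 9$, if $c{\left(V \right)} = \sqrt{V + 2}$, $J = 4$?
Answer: $\frac{280}{11} - \frac{162 \sqrt{15}}{11} \approx -31.584$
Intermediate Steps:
$X{\left(R \right)} = 9 + R$
$c{\left(V \right)} = \sqrt{2 + V}$
$W{\left(d,n \right)} = - \frac{2 \left(6 + d\right)}{n + \sqrt{15}}$ ($W{\left(d,n \right)} = - 2 \frac{d + 6}{n + \sqrt{2 + \left(9 + 4\right)}} = - 2 \frac{6 + d}{n + \sqrt{2 + 13}} = - 2 \frac{6 + d}{n + \sqrt{15}} = - \frac{2 \left(6 + d\right)}{n + \sqrt{15}}$)
$-4 + W{\left(3,2 \right)} 9 = -4 + \frac{2 \left(-6 - 3\right)}{2 + \sqrt{15}} \cdot 9 = -4 + 2 \frac{1}{2 + \sqrt{15}} \left(-9\right) 9 = -4 + - \frac{18}{2 + \sqrt{15}} \cdot 9 = -4 - \frac{162}{2 + \sqrt{15}}$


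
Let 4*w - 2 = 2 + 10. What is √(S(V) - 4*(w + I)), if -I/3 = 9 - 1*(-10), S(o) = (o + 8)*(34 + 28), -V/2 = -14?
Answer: √2446 ≈ 49.457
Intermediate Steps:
w = 7/2 (w = ½ + (2 + 10)/4 = ½ + (¼)*12 = ½ + 3 = 7/2 ≈ 3.5000)
V = 28 (V = -2*(-14) = 28)
S(o) = 496 + 62*o (S(o) = (8 + o)*62 = 496 + 62*o)
I = -57 (I = -3*(9 - 1*(-10)) = -3*(9 + 10) = -3*19 = -57)
√(S(V) - 4*(w + I)) = √((496 + 62*28) - 4*(7/2 - 57)) = √((496 + 1736) - 4*(-107/2)) = √(2232 + 214) = √2446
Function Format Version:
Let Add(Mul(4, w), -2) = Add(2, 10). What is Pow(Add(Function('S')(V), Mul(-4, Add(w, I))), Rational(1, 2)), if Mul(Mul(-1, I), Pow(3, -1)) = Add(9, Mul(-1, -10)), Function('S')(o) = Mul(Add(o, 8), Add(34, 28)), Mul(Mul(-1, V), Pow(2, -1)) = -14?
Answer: Pow(2446, Rational(1, 2)) ≈ 49.457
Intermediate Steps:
w = Rational(7, 2) (w = Add(Rational(1, 2), Mul(Rational(1, 4), Add(2, 10))) = Add(Rational(1, 2), Mul(Rational(1, 4), 12)) = Add(Rational(1, 2), 3) = Rational(7, 2) ≈ 3.5000)
V = 28 (V = Mul(-2, -14) = 28)
Function('S')(o) = Add(496, Mul(62, o)) (Function('S')(o) = Mul(Add(8, o), 62) = Add(496, Mul(62, o)))
I = -57 (I = Mul(-3, Add(9, Mul(-1, -10))) = Mul(-3, Add(9, 10)) = Mul(-3, 19) = -57)
Pow(Add(Function('S')(V), Mul(-4, Add(w, I))), Rational(1, 2)) = Pow(Add(Add(496, Mul(62, 28)), Mul(-4, Add(Rational(7, 2), -57))), Rational(1, 2)) = Pow(Add(Add(496, 1736), Mul(-4, Rational(-107, 2))), Rational(1, 2)) = Pow(Add(2232, 214), Rational(1, 2)) = Pow(2446, Rational(1, 2))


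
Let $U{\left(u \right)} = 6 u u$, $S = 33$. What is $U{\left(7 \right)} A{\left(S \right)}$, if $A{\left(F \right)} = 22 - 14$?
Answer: $2352$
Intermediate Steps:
$A{\left(F \right)} = 8$ ($A{\left(F \right)} = 22 - 14 = 8$)
$U{\left(u \right)} = 6 u^{2}$
$U{\left(7 \right)} A{\left(S \right)} = 6 \cdot 7^{2} \cdot 8 = 6 \cdot 49 \cdot 8 = 294 \cdot 8 = 2352$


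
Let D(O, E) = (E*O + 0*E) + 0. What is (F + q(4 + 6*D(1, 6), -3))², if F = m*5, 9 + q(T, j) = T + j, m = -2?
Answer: 324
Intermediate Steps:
D(O, E) = E*O (D(O, E) = (E*O + 0) + 0 = E*O + 0 = E*O)
q(T, j) = -9 + T + j (q(T, j) = -9 + (T + j) = -9 + T + j)
F = -10 (F = -2*5 = -10)
(F + q(4 + 6*D(1, 6), -3))² = (-10 + (-9 + (4 + 6*(6*1)) - 3))² = (-10 + (-9 + (4 + 6*6) - 3))² = (-10 + (-9 + (4 + 36) - 3))² = (-10 + (-9 + 40 - 3))² = (-10 + 28)² = 18² = 324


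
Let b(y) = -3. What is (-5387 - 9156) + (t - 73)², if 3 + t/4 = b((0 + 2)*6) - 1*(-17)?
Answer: -13702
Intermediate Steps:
t = 44 (t = -12 + 4*(-3 - 1*(-17)) = -12 + 4*(-3 + 17) = -12 + 4*14 = -12 + 56 = 44)
(-5387 - 9156) + (t - 73)² = (-5387 - 9156) + (44 - 73)² = -14543 + (-29)² = -14543 + 841 = -13702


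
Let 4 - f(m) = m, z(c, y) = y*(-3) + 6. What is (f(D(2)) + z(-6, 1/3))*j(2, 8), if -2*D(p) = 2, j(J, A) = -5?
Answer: -50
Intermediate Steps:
D(p) = -1 (D(p) = -1/2*2 = -1)
z(c, y) = 6 - 3*y (z(c, y) = -3*y + 6 = 6 - 3*y)
f(m) = 4 - m
(f(D(2)) + z(-6, 1/3))*j(2, 8) = ((4 - 1*(-1)) + (6 - 3/3))*(-5) = ((4 + 1) + (6 - 3*1/3))*(-5) = (5 + (6 - 1))*(-5) = (5 + 5)*(-5) = 10*(-5) = -50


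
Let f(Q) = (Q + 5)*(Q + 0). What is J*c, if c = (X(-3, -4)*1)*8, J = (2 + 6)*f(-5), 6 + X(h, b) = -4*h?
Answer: 0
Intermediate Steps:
X(h, b) = -6 - 4*h
f(Q) = Q*(5 + Q) (f(Q) = (5 + Q)*Q = Q*(5 + Q))
J = 0 (J = (2 + 6)*(-5*(5 - 5)) = 8*(-5*0) = 8*0 = 0)
c = 48 (c = ((-6 - 4*(-3))*1)*8 = ((-6 + 12)*1)*8 = (6*1)*8 = 6*8 = 48)
J*c = 0*48 = 0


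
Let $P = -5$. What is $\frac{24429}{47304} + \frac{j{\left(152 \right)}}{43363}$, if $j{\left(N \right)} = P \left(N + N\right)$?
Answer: $\frac{329137549}{683747784} \approx 0.48137$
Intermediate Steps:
$j{\left(N \right)} = - 10 N$ ($j{\left(N \right)} = - 5 \left(N + N\right) = - 5 \cdot 2 N = - 10 N$)
$\frac{24429}{47304} + \frac{j{\left(152 \right)}}{43363} = \frac{24429}{47304} + \frac{\left(-10\right) 152}{43363} = 24429 \cdot \frac{1}{47304} - \frac{1520}{43363} = \frac{8143}{15768} - \frac{1520}{43363} = \frac{329137549}{683747784}$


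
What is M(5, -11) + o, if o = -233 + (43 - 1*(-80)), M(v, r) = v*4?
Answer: -90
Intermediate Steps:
M(v, r) = 4*v
o = -110 (o = -233 + (43 + 80) = -233 + 123 = -110)
M(5, -11) + o = 4*5 - 110 = 20 - 110 = -90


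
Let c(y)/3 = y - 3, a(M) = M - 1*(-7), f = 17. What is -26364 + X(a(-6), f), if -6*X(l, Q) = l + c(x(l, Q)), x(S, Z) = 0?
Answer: -79088/3 ≈ -26363.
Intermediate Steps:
a(M) = 7 + M (a(M) = M + 7 = 7 + M)
c(y) = -9 + 3*y (c(y) = 3*(y - 3) = 3*(-3 + y) = -9 + 3*y)
X(l, Q) = 3/2 - l/6 (X(l, Q) = -(l + (-9 + 3*0))/6 = -(l + (-9 + 0))/6 = -(l - 9)/6 = -(-9 + l)/6 = 3/2 - l/6)
-26364 + X(a(-6), f) = -26364 + (3/2 - (7 - 6)/6) = -26364 + (3/2 - 1/6*1) = -26364 + (3/2 - 1/6) = -26364 + 4/3 = -79088/3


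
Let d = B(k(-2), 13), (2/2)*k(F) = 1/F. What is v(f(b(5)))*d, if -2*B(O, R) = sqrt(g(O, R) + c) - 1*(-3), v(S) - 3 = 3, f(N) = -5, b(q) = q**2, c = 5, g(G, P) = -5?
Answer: -9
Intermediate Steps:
v(S) = 6 (v(S) = 3 + 3 = 6)
k(F) = 1/F
B(O, R) = -3/2 (B(O, R) = -(sqrt(-5 + 5) - 1*(-3))/2 = -(sqrt(0) + 3)/2 = -(0 + 3)/2 = -1/2*3 = -3/2)
d = -3/2 ≈ -1.5000
v(f(b(5)))*d = 6*(-3/2) = -9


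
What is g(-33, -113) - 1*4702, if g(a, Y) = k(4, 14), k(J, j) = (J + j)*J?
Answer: -4630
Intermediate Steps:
k(J, j) = J*(J + j)
g(a, Y) = 72 (g(a, Y) = 4*(4 + 14) = 4*18 = 72)
g(-33, -113) - 1*4702 = 72 - 1*4702 = 72 - 4702 = -4630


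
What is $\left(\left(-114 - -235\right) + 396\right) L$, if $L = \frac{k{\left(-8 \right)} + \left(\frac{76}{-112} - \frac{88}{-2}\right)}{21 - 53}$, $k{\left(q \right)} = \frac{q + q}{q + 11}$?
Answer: $- \frac{1649747}{2688} \approx -613.75$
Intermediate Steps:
$k{\left(q \right)} = \frac{2 q}{11 + q}$
$L = - \frac{3191}{2688}$ ($L = \frac{2 \left(-8\right) \frac{1}{11 - 8} + \left(\frac{76}{-112} - \frac{88}{-2}\right)}{21 - 53} = \frac{2 \left(-8\right) \frac{1}{3} + \left(76 \left(- \frac{1}{112}\right) - -44\right)}{-32} = \left(2 \left(-8\right) \frac{1}{3} + \left(- \frac{19}{28} + 44\right)\right) \left(- \frac{1}{32}\right) = \left(- \frac{16}{3} + \frac{1213}{28}\right) \left(- \frac{1}{32}\right) = \frac{3191}{84} \left(- \frac{1}{32}\right) = - \frac{3191}{2688} \approx -1.1871$)
$\left(\left(-114 - -235\right) + 396\right) L = \left(\left(-114 - -235\right) + 396\right) \left(- \frac{3191}{2688}\right) = \left(\left(-114 + 235\right) + 396\right) \left(- \frac{3191}{2688}\right) = \left(121 + 396\right) \left(- \frac{3191}{2688}\right) = 517 \left(- \frac{3191}{2688}\right) = - \frac{1649747}{2688}$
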